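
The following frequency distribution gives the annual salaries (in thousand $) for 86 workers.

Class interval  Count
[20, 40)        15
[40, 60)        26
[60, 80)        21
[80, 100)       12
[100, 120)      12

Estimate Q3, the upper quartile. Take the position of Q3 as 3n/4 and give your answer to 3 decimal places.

84.167

Cumulative frequencies: 15, 41, 62, 74, 86
n = 86; position = 3n/4 = 64.5.
This falls in the class [80, 100): L = 80, F = 62, f = 12, h = 20.
Upper quartile ≈ 80 + ((64.5 − 62) / 12) × 20 = 84.1667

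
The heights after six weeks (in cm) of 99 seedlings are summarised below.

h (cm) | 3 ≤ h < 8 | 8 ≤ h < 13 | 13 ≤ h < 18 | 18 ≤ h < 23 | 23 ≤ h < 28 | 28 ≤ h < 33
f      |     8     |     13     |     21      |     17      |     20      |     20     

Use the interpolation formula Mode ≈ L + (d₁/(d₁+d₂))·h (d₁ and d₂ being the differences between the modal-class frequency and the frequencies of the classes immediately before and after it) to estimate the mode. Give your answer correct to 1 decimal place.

16.3

Modal class: 13 ≤ h < 18 (highest frequency 21).
d₁ = 21 − 13 = 8, d₂ = 21 − 17 = 4
Mode ≈ 13 + (8/(8+4)) × 5 = 13 + 3.3333 = 16.3333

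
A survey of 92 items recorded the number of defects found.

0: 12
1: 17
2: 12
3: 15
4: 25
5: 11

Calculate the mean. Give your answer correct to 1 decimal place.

Values: 0, 1, 2, 3, 4, 5
Σfx = 12×0 + 17×1 + 12×2 + 15×3 + 25×4 + 11×5 = 241
n = Σf = 92
Mean = 241 / 92 = 2.6196

2.6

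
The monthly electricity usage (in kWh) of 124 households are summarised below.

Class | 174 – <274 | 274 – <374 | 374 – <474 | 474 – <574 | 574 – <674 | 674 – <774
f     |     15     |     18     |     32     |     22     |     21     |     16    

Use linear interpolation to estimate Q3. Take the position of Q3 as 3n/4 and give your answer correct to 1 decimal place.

602.6

Cumulative frequencies: 15, 33, 65, 87, 108, 124
n = 124; position = 3n/4 = 93.
This falls in the class 574 – <674: L = 574, F = 87, f = 21, h = 100.
Upper quartile ≈ 574 + ((93 − 87) / 21) × 100 = 602.5714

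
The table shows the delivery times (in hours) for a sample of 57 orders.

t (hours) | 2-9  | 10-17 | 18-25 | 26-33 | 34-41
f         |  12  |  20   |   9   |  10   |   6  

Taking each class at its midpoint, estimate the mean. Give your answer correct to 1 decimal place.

Midpoints: 5.5, 13.5, 21.5, 29.5, 37.5
Σfm = 12×5.5 + 20×13.5 + 9×21.5 + 10×29.5 + 6×37.5 = 1049.5
n = Σf = 57
Mean = 1049.5 / 57 = 18.4123

18.4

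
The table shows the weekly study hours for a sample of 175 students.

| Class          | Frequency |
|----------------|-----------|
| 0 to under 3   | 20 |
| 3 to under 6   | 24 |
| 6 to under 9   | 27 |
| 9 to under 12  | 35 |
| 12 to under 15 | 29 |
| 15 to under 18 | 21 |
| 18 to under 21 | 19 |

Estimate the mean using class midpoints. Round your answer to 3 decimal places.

10.380

Midpoints: 1.5, 4.5, 7.5, 10.5, 13.5, 16.5, 19.5
Σfm = 20×1.5 + 24×4.5 + 27×7.5 + 35×10.5 + 29×13.5 + 21×16.5 + 19×19.5 = 1816.5
n = Σf = 175
Mean = 1816.5 / 175 = 10.3800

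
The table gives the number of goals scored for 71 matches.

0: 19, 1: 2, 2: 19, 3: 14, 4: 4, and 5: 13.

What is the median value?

Cumulative frequencies: 19, 21, 40, 54, 58, 71
n = 71, so the median is the value in position (n+1)/2 = 36.
Position 36 falls at value 2.

2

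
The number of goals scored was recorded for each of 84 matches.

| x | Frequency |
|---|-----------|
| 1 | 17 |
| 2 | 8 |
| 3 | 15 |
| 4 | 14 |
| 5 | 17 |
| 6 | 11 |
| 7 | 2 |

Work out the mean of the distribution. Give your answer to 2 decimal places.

Values: 1, 2, 3, 4, 5, 6, 7
Σfx = 17×1 + 8×2 + 15×3 + 14×4 + 17×5 + 11×6 + 2×7 = 299
n = Σf = 84
Mean = 299 / 84 = 3.5595

3.56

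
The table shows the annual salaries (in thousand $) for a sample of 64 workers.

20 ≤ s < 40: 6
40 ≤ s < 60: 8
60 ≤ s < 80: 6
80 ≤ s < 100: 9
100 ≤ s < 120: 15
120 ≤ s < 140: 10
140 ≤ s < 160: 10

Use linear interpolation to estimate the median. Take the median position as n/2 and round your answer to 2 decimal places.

Cumulative frequencies: 6, 14, 20, 29, 44, 54, 64
n = 64; position = n/2 = 32.
This falls in the class 100 ≤ s < 120: L = 100, F = 29, f = 15, h = 20.
Median ≈ 100 + ((32 − 29) / 15) × 20 = 104.0000

104.00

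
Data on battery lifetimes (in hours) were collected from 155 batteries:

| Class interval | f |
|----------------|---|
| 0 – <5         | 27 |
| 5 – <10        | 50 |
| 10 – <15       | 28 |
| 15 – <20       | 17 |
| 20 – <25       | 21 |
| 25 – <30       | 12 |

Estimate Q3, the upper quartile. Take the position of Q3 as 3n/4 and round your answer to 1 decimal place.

Cumulative frequencies: 27, 77, 105, 122, 143, 155
n = 155; position = 3n/4 = 116.25.
This falls in the class 15 – <20: L = 15, F = 105, f = 17, h = 5.
Upper quartile ≈ 15 + ((116.25 − 105) / 17) × 5 = 18.3088

18.3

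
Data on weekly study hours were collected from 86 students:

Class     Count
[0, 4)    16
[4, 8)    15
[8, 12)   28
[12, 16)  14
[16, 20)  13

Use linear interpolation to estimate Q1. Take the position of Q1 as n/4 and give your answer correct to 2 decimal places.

Cumulative frequencies: 16, 31, 59, 73, 86
n = 86; position = n/4 = 21.5.
This falls in the class [4, 8): L = 4, F = 16, f = 15, h = 4.
Lower quartile ≈ 4 + ((21.5 − 16) / 15) × 4 = 5.4667

5.47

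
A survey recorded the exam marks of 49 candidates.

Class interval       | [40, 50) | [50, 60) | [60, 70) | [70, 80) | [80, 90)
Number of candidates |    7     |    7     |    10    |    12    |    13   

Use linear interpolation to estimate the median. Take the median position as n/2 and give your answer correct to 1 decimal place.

70.4

Cumulative frequencies: 7, 14, 24, 36, 49
n = 49; position = n/2 = 24.5.
This falls in the class [70, 80): L = 70, F = 24, f = 12, h = 10.
Median ≈ 70 + ((24.5 − 24) / 12) × 10 = 70.4167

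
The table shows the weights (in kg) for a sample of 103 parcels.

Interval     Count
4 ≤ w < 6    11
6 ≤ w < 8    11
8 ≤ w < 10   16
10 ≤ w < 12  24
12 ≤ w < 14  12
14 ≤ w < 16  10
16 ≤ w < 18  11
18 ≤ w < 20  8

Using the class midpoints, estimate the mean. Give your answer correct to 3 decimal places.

11.505

Midpoints: 5, 7, 9, 11, 13, 15, 17, 19
Σfm = 11×5 + 11×7 + 16×9 + 24×11 + 12×13 + 10×15 + 11×17 + 8×19 = 1185
n = Σf = 103
Mean = 1185 / 103 = 11.5049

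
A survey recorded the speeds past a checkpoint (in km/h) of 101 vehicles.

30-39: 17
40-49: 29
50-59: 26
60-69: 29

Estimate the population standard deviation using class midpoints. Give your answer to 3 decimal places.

10.650

Midpoints: 34.5, 44.5, 54.5, 64.5
n = 101, Σfm = 5164.5, mean = 51.1337
Σfm² = 275535.25
Σf(m − x̄)² = Σfm² − (Σfm)²/n = 275535.25 − 5164.5²/101 = 11455.4455
Population variance = 11455.4455 / 101 = 113.4203
Standard deviation = √113.4203 = 10.6499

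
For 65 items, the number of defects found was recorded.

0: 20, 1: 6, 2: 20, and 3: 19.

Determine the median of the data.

Cumulative frequencies: 20, 26, 46, 65
n = 65, so the median is the value in position (n+1)/2 = 33.
Position 33 falls at value 2.

2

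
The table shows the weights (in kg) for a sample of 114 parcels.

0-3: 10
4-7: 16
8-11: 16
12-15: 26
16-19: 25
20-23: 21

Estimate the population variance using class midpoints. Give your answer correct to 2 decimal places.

Midpoints: 1.5, 5.5, 9.5, 13.5, 17.5, 21.5
n = 114, Σfm = 1495, mean = 13.1140
Σfm² = 24052.5
Σf(m − x̄)² = Σfm² − (Σfm)²/n = 24052.5 − 1495²/114 = 4447.0175
Population variance = 4447.0175 / 114 = 39.0089

39.01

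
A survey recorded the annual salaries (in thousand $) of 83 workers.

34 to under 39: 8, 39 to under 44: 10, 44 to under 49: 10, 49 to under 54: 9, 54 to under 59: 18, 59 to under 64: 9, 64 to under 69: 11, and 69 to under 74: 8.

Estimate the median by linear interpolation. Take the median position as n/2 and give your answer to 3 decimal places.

Cumulative frequencies: 8, 18, 28, 37, 55, 64, 75, 83
n = 83; position = n/2 = 41.5.
This falls in the class 54 to under 59: L = 54, F = 37, f = 18, h = 5.
Median ≈ 54 + ((41.5 − 37) / 18) × 5 = 55.2500

55.250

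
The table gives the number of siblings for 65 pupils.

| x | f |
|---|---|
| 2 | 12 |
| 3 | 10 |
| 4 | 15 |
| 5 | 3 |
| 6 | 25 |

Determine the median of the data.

4

Cumulative frequencies: 12, 22, 37, 40, 65
n = 65, so the median is the value in position (n+1)/2 = 33.
Position 33 falls at value 4.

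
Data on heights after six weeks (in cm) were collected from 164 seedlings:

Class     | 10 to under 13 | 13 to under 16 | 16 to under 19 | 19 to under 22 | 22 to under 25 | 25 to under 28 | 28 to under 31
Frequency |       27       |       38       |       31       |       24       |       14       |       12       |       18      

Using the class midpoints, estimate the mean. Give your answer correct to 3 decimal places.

Midpoints: 11.5, 14.5, 17.5, 20.5, 23.5, 26.5, 29.5
Σfm = 27×11.5 + 38×14.5 + 31×17.5 + 24×20.5 + 14×23.5 + 12×26.5 + 18×29.5 = 3074
n = Σf = 164
Mean = 3074 / 164 = 18.7439

18.744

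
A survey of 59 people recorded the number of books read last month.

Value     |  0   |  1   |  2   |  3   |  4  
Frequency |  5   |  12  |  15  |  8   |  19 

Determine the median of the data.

Cumulative frequencies: 5, 17, 32, 40, 59
n = 59, so the median is the value in position (n+1)/2 = 30.
Position 30 falls at value 2.

2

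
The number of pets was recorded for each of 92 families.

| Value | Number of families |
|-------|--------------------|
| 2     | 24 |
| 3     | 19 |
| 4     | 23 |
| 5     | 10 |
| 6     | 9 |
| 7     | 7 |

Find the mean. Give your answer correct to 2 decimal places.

3.80

Values: 2, 3, 4, 5, 6, 7
Σfx = 24×2 + 19×3 + 23×4 + 10×5 + 9×6 + 7×7 = 350
n = Σf = 92
Mean = 350 / 92 = 3.8043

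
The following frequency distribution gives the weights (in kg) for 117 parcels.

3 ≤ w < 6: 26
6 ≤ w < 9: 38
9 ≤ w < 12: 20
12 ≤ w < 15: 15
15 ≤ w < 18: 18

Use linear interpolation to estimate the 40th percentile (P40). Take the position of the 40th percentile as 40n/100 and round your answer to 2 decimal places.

Cumulative frequencies: 26, 64, 84, 99, 117
n = 117; position = 40n/100 = 46.8.
This falls in the class 6 ≤ w < 9: L = 6, F = 26, f = 38, h = 3.
40th percentile ≈ 6 + ((46.8 − 26) / 38) × 3 = 7.6421

7.64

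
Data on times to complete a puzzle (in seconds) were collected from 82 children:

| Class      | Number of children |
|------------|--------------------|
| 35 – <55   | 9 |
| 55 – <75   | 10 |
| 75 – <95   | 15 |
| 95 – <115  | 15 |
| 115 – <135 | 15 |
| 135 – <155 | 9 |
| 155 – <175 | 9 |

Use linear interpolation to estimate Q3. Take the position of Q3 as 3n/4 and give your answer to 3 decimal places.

131.667

Cumulative frequencies: 9, 19, 34, 49, 64, 73, 82
n = 82; position = 3n/4 = 61.5.
This falls in the class 115 – <135: L = 115, F = 49, f = 15, h = 20.
Upper quartile ≈ 115 + ((61.5 − 49) / 15) × 20 = 131.6667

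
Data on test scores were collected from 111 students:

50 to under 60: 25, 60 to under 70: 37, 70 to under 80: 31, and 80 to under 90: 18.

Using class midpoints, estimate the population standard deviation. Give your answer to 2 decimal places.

10.05

Midpoints: 55, 65, 75, 85
n = 111, Σfm = 7635, mean = 68.7838
Σfm² = 536375
Σf(m − x̄)² = Σfm² − (Σfm)²/n = 536375 − 7635²/111 = 11210.8108
Population variance = 11210.8108 / 111 = 100.9983
Standard deviation = √100.9983 = 10.0498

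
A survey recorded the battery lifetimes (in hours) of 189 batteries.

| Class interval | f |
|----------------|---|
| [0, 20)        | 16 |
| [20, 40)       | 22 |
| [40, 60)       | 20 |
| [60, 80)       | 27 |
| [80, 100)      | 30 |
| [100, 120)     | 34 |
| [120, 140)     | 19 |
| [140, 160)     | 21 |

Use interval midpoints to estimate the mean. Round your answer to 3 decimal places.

Midpoints: 10, 30, 50, 70, 90, 110, 130, 150
Σfm = 16×10 + 22×30 + 20×50 + 27×70 + 30×90 + 34×110 + 19×130 + 21×150 = 15770
n = Σf = 189
Mean = 15770 / 189 = 83.4392

83.439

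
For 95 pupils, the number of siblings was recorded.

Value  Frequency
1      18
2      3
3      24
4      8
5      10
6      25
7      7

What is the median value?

4

Cumulative frequencies: 18, 21, 45, 53, 63, 88, 95
n = 95, so the median is the value in position (n+1)/2 = 48.
Position 48 falls at value 4.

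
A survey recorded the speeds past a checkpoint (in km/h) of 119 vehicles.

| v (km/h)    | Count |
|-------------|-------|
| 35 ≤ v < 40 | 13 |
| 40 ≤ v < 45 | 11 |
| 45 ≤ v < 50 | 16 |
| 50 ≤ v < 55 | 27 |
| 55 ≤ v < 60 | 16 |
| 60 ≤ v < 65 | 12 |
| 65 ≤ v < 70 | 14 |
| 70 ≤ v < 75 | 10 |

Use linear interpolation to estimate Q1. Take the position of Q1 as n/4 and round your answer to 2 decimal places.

Cumulative frequencies: 13, 24, 40, 67, 83, 95, 109, 119
n = 119; position = n/4 = 29.75.
This falls in the class 45 ≤ v < 50: L = 45, F = 24, f = 16, h = 5.
Lower quartile ≈ 45 + ((29.75 − 24) / 16) × 5 = 46.7969

46.80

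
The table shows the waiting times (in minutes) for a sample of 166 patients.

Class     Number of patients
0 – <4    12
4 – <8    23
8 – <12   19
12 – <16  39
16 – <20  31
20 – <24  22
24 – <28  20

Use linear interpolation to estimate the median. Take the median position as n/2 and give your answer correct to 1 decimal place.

Cumulative frequencies: 12, 35, 54, 93, 124, 146, 166
n = 166; position = n/2 = 83.
This falls in the class 12 – <16: L = 12, F = 54, f = 39, h = 4.
Median ≈ 12 + ((83 − 54) / 39) × 4 = 14.9744

15.0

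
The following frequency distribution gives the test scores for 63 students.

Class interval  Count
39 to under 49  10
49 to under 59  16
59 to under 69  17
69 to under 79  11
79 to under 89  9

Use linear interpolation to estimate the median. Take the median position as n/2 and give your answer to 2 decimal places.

62.24

Cumulative frequencies: 10, 26, 43, 54, 63
n = 63; position = n/2 = 31.5.
This falls in the class 59 to under 69: L = 59, F = 26, f = 17, h = 10.
Median ≈ 59 + ((31.5 − 26) / 17) × 10 = 62.2353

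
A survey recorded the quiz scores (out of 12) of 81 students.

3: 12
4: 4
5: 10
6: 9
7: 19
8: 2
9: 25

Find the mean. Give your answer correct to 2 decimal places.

Values: 3, 4, 5, 6, 7, 8, 9
Σfx = 12×3 + 4×4 + 10×5 + 9×6 + 19×7 + 2×8 + 25×9 = 530
n = Σf = 81
Mean = 530 / 81 = 6.5432

6.54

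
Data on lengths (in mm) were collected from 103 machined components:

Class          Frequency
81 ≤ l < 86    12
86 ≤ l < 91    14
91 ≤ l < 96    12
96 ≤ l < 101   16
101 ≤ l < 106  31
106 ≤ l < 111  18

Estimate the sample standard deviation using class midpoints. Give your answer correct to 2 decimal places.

Midpoints: 83.5, 88.5, 93.5, 98.5, 103.5, 108.5
n = 103, Σfm = 10100.5, mean = 98.0631
Σfm² = 997441.75
Σf(m − x̄)² = Σfm² − (Σfm)²/n = 997441.75 − 10100.5²/103 = 6955.3398
Sample variance = 6955.3398 / 102 = 68.1896
Standard deviation = √68.1896 = 8.2577

8.26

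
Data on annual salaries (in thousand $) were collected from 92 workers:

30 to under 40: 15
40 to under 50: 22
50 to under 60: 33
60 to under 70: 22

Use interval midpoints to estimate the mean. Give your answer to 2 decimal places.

51.74

Midpoints: 35, 45, 55, 65
Σfm = 15×35 + 22×45 + 33×55 + 22×65 = 4760
n = Σf = 92
Mean = 4760 / 92 = 51.7391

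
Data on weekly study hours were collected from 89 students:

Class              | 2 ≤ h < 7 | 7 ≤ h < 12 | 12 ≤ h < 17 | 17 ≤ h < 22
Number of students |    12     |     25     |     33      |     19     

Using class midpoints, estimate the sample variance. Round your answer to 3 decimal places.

23.264

Midpoints: 4.5, 9.5, 14.5, 19.5
n = 89, Σfm = 1140.5, mean = 12.8146
Σfm² = 16662.25
Σf(m − x̄)² = Σfm² − (Σfm)²/n = 16662.25 − 1140.5²/89 = 2047.1910
Sample variance = 2047.1910 / 88 = 23.2635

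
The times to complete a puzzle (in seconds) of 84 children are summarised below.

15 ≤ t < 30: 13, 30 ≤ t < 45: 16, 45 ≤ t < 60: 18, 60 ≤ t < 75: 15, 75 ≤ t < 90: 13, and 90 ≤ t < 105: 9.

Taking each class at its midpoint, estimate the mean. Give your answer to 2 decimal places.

Midpoints: 22.5, 37.5, 52.5, 67.5, 82.5, 97.5
Σfm = 13×22.5 + 16×37.5 + 18×52.5 + 15×67.5 + 13×82.5 + 9×97.5 = 4800
n = Σf = 84
Mean = 4800 / 84 = 57.1429

57.14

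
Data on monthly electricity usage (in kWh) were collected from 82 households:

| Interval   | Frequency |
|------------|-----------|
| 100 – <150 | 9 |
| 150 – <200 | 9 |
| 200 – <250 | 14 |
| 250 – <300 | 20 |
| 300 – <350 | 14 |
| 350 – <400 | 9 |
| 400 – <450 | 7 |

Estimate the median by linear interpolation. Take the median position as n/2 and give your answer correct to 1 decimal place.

272.5

Cumulative frequencies: 9, 18, 32, 52, 66, 75, 82
n = 82; position = n/2 = 41.
This falls in the class 250 – <300: L = 250, F = 32, f = 20, h = 50.
Median ≈ 250 + ((41 − 32) / 20) × 50 = 272.5000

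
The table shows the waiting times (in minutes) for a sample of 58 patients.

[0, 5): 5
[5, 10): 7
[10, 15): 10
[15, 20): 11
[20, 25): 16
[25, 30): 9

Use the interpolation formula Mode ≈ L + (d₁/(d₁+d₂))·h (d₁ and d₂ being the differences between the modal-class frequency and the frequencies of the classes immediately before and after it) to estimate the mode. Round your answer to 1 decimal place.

Modal class: [20, 25) (highest frequency 16).
d₁ = 16 − 11 = 5, d₂ = 16 − 9 = 7
Mode ≈ 20 + (5/(5+7)) × 5 = 20 + 2.0833 = 22.0833

22.1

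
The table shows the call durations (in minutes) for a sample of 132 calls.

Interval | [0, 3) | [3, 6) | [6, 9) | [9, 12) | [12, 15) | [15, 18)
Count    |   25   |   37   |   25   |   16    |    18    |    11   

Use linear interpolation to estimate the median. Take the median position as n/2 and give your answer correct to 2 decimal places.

6.48

Cumulative frequencies: 25, 62, 87, 103, 121, 132
n = 132; position = n/2 = 66.
This falls in the class [6, 9): L = 6, F = 62, f = 25, h = 3.
Median ≈ 6 + ((66 − 62) / 25) × 3 = 6.4800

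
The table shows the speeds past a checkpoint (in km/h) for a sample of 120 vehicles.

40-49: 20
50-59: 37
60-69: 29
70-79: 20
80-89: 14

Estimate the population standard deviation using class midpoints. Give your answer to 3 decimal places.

Midpoints: 44.5, 54.5, 64.5, 74.5, 84.5
n = 120, Σfm = 7450, mean = 62.0833
Σfm² = 481120
Σf(m − x̄)² = Σfm² − (Σfm)²/n = 481120 − 7450²/120 = 18599.1667
Population variance = 18599.1667 / 120 = 154.9931
Standard deviation = √154.9931 = 12.4496

12.450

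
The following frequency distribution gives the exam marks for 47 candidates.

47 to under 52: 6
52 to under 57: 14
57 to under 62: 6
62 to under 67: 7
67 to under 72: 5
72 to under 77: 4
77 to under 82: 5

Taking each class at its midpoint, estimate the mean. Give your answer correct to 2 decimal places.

61.95

Midpoints: 49.5, 54.5, 59.5, 64.5, 69.5, 74.5, 79.5
Σfm = 6×49.5 + 14×54.5 + 6×59.5 + 7×64.5 + 5×69.5 + 4×74.5 + 5×79.5 = 2911.5
n = Σf = 47
Mean = 2911.5 / 47 = 61.9468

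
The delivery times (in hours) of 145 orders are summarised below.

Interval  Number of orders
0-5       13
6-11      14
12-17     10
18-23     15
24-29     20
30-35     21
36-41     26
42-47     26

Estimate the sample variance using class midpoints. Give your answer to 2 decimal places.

186.17

Midpoints: 2.5, 8.5, 14.5, 20.5, 26.5, 32.5, 38.5, 44.5
n = 145, Σfm = 3974.5, mean = 27.4103
Σfm² = 135750.25
Σf(m − x̄)² = Σfm² − (Σfm)²/n = 135750.25 − 3974.5²/145 = 26807.8345
Sample variance = 26807.8345 / 144 = 186.1655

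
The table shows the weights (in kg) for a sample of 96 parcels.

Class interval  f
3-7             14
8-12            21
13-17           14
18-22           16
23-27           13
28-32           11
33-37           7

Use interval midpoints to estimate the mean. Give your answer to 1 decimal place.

Midpoints: 5, 10, 15, 20, 25, 30, 35
Σfm = 14×5 + 21×10 + 14×15 + 16×20 + 13×25 + 11×30 + 7×35 = 1710
n = Σf = 96
Mean = 1710 / 96 = 17.8125

17.8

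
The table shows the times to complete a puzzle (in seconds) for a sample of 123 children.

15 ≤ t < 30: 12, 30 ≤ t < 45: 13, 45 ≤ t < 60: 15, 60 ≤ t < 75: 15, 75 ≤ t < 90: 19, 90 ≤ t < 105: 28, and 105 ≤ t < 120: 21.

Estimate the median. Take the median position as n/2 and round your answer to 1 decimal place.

Cumulative frequencies: 12, 25, 40, 55, 74, 102, 123
n = 123; position = n/2 = 61.5.
This falls in the class 75 ≤ t < 90: L = 75, F = 55, f = 19, h = 15.
Median ≈ 75 + ((61.5 − 55) / 19) × 15 = 80.1316

80.1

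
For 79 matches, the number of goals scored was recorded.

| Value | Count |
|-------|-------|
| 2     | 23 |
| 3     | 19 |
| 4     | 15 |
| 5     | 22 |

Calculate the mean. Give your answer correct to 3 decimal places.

3.456

Values: 2, 3, 4, 5
Σfx = 23×2 + 19×3 + 15×4 + 22×5 = 273
n = Σf = 79
Mean = 273 / 79 = 3.4557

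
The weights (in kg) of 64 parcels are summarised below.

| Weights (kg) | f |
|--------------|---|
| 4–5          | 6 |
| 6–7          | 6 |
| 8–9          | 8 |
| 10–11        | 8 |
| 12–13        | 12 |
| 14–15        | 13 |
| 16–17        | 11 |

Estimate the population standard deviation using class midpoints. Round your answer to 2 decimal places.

3.81

Midpoints: 4.5, 6.5, 8.5, 10.5, 12.5, 14.5, 16.5
n = 64, Σfm = 738, mean = 11.5312
Σfm² = 9438
Σf(m − x̄)² = Σfm² − (Σfm)²/n = 9438 − 738²/64 = 927.9375
Population variance = 927.9375 / 64 = 14.4990
Standard deviation = √14.4990 = 3.8078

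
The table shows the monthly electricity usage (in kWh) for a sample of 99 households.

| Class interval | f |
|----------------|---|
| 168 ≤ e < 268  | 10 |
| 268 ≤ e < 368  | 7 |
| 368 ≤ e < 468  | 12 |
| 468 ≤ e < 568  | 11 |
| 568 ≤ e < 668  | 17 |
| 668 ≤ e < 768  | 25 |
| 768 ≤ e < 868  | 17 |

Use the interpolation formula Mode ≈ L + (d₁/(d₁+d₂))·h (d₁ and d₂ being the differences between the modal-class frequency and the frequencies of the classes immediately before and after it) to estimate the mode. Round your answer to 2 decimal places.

Modal class: 668 ≤ e < 768 (highest frequency 25).
d₁ = 25 − 17 = 8, d₂ = 25 − 17 = 8
Mode ≈ 668 + (8/(8+8)) × 100 = 668 + 50.0000 = 718.0000

718.00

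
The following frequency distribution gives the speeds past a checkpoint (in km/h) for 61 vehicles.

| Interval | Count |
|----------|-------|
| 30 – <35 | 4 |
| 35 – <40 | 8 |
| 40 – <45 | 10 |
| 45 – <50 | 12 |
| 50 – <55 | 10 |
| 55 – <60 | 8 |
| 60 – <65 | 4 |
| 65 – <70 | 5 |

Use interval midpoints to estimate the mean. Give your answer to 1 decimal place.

49.1

Midpoints: 32.5, 37.5, 42.5, 47.5, 52.5, 57.5, 62.5, 67.5
Σfm = 4×32.5 + 8×37.5 + 10×42.5 + 12×47.5 + 10×52.5 + 8×57.5 + 4×62.5 + 5×67.5 = 2997.5
n = Σf = 61
Mean = 2997.5 / 61 = 49.1393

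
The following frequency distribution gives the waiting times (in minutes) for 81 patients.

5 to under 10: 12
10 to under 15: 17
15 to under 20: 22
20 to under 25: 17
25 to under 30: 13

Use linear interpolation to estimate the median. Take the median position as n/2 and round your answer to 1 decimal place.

17.6

Cumulative frequencies: 12, 29, 51, 68, 81
n = 81; position = n/2 = 40.5.
This falls in the class 15 to under 20: L = 15, F = 29, f = 22, h = 5.
Median ≈ 15 + ((40.5 − 29) / 22) × 5 = 17.6136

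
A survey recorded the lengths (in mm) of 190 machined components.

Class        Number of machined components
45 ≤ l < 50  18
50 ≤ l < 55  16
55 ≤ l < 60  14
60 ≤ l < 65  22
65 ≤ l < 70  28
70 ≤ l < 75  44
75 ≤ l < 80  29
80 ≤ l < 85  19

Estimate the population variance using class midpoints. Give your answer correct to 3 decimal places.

Midpoints: 47.5, 52.5, 57.5, 62.5, 67.5, 72.5, 77.5, 82.5
n = 190, Σfm = 12770, mean = 67.2105
Σfm² = 879287.5
Σf(m − x̄)² = Σfm² − (Σfm)²/n = 879287.5 − 12770²/190 = 21009.0789
Population variance = 21009.0789 / 190 = 110.5741

110.574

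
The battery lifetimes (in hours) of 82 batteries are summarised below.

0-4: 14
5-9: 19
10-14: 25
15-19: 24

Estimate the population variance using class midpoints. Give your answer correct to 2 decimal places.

28.22

Midpoints: 2, 7, 12, 17
n = 82, Σfm = 869, mean = 10.5976
Σfm² = 11523
Σf(m − x̄)² = Σfm² − (Σfm)²/n = 11523 − 869²/82 = 2313.7195
Population variance = 2313.7195 / 82 = 28.2161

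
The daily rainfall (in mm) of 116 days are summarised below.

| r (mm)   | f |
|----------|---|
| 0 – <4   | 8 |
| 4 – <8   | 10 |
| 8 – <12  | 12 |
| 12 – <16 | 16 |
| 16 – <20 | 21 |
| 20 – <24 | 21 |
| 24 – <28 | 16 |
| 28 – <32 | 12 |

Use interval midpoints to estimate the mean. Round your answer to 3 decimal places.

17.552

Midpoints: 2, 6, 10, 14, 18, 22, 26, 30
Σfm = 8×2 + 10×6 + 12×10 + 16×14 + 21×18 + 21×22 + 16×26 + 12×30 = 2036
n = Σf = 116
Mean = 2036 / 116 = 17.5517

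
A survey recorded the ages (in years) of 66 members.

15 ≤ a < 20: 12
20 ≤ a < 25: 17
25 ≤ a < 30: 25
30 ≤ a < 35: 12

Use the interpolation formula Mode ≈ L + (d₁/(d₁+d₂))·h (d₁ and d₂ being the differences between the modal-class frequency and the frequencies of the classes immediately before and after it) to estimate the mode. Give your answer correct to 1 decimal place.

26.9

Modal class: 25 ≤ a < 30 (highest frequency 25).
d₁ = 25 − 17 = 8, d₂ = 25 − 12 = 13
Mode ≈ 25 + (8/(8+13)) × 5 = 25 + 1.9048 = 26.9048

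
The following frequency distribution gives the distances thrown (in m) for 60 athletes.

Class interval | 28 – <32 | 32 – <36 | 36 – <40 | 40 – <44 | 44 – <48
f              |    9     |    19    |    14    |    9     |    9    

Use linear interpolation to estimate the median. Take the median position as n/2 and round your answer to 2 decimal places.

Cumulative frequencies: 9, 28, 42, 51, 60
n = 60; position = n/2 = 30.
This falls in the class 36 – <40: L = 36, F = 28, f = 14, h = 4.
Median ≈ 36 + ((30 − 28) / 14) × 4 = 36.5714

36.57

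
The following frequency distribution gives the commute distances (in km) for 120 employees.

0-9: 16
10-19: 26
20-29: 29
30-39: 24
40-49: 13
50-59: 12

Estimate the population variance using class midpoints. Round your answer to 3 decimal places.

222.889

Midpoints: 4.5, 14.5, 24.5, 34.5, 44.5, 54.5
n = 120, Σfm = 3220, mean = 26.8333
Σfm² = 113150
Σf(m − x̄)² = Σfm² − (Σfm)²/n = 113150 − 3220²/120 = 26746.6667
Population variance = 26746.6667 / 120 = 222.8889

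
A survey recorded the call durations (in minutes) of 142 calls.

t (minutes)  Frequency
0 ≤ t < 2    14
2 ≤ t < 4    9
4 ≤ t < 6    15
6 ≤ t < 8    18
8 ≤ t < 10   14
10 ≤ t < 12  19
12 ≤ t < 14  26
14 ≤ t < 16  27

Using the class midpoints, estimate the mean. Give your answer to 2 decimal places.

9.30

Midpoints: 1, 3, 5, 7, 9, 11, 13, 15
Σfm = 14×1 + 9×3 + 15×5 + 18×7 + 14×9 + 19×11 + 26×13 + 27×15 = 1320
n = Σf = 142
Mean = 1320 / 142 = 9.2958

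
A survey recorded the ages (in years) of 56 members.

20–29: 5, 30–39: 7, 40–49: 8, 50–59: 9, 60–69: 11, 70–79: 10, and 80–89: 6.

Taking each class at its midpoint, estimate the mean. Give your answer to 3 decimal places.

56.643

Midpoints: 24.5, 34.5, 44.5, 54.5, 64.5, 74.5, 84.5
Σfm = 5×24.5 + 7×34.5 + 8×44.5 + 9×54.5 + 11×64.5 + 10×74.5 + 6×84.5 = 3172
n = Σf = 56
Mean = 3172 / 56 = 56.6429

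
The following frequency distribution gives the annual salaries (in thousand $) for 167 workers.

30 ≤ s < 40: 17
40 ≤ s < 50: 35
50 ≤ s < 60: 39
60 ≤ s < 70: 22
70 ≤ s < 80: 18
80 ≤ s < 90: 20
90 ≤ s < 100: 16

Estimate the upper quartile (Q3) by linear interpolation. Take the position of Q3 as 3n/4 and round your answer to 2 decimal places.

Cumulative frequencies: 17, 52, 91, 113, 131, 151, 167
n = 167; position = 3n/4 = 125.25.
This falls in the class 70 ≤ s < 80: L = 70, F = 113, f = 18, h = 10.
Upper quartile ≈ 70 + ((125.25 − 113) / 18) × 10 = 76.8056

76.81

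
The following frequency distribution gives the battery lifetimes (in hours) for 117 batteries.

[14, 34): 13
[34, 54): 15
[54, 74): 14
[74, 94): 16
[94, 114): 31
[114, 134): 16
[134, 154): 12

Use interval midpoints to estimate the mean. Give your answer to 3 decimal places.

86.735

Midpoints: 24, 44, 64, 84, 104, 124, 144
Σfm = 13×24 + 15×44 + 14×64 + 16×84 + 31×104 + 16×124 + 12×144 = 10148
n = Σf = 117
Mean = 10148 / 117 = 86.7350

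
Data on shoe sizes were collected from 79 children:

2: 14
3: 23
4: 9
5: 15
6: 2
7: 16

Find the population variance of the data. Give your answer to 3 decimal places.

3.073

Values: 2, 3, 4, 5, 6, 7
n = 79, Σfx = 332, mean = 4.2025
Σfx² = 1638
Σf(x − x̄)² = Σfx² − (Σfx)²/n = 1638 − 332²/79 = 242.7595
Population variance = 242.7595 / 79 = 3.0729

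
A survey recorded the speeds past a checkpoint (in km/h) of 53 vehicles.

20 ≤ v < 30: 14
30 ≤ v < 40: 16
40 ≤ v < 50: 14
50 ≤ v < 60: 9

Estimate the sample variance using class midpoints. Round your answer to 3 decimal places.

Midpoints: 25, 35, 45, 55
n = 53, Σfm = 2035, mean = 38.3962
Σfm² = 83925
Σf(m − x̄)² = Σfm² − (Σfm)²/n = 83925 − 2035²/53 = 5788.6792
Sample variance = 5788.6792 / 52 = 111.3208

111.321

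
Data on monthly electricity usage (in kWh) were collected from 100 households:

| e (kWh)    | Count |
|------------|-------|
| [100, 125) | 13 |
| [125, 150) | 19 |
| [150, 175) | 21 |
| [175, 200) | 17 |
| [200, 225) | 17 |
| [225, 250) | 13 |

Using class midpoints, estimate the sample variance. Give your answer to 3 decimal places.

Midpoints: 112.5, 137.5, 162.5, 187.5, 212.5, 237.5
n = 100, Σfm = 17375, mean = 173.7500
Σfm² = 3176875
Σf(m − x̄)² = Σfm² − (Σfm)²/n = 3176875 − 17375²/100 = 157968.7500
Sample variance = 157968.7500 / 99 = 1595.6439

1595.644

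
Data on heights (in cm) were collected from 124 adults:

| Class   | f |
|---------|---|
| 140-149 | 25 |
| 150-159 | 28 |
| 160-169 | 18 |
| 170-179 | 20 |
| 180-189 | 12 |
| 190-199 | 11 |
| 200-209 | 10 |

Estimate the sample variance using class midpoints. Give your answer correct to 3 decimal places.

359.946

Midpoints: 144.5, 154.5, 164.5, 174.5, 184.5, 194.5, 204.5
n = 124, Σfm = 20788, mean = 167.6452
Σfm² = 3529281
Σf(m − x̄)² = Σfm² − (Σfm)²/n = 3529281 − 20788²/124 = 44273.3871
Sample variance = 44273.3871 / 123 = 359.9462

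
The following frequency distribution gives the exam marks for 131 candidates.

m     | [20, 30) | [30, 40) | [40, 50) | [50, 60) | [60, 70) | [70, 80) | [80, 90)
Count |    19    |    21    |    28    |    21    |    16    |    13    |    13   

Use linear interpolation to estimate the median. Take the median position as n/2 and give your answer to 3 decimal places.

49.107

Cumulative frequencies: 19, 40, 68, 89, 105, 118, 131
n = 131; position = n/2 = 65.5.
This falls in the class [40, 50): L = 40, F = 40, f = 28, h = 10.
Median ≈ 40 + ((65.5 − 40) / 28) × 10 = 49.1071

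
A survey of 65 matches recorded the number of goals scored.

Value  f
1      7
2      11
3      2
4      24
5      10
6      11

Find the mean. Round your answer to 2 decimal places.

3.80

Values: 1, 2, 3, 4, 5, 6
Σfx = 7×1 + 11×2 + 2×3 + 24×4 + 10×5 + 11×6 = 247
n = Σf = 65
Mean = 247 / 65 = 3.8000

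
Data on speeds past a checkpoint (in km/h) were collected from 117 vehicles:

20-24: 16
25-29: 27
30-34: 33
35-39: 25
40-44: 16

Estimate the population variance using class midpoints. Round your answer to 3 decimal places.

38.454

Midpoints: 22, 27, 32, 37, 42
n = 117, Σfm = 3734, mean = 31.9145
Σfm² = 123668
Σf(m − x̄)² = Σfm² − (Σfm)²/n = 123668 − 3734²/117 = 4499.1453
Population variance = 4499.1453 / 117 = 38.4542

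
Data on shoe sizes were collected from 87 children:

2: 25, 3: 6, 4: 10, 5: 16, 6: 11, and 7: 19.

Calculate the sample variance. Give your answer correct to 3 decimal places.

3.715

Values: 2, 3, 4, 5, 6, 7
n = 87, Σfx = 387, mean = 4.4483
Σfx² = 2041
Σf(x − x̄)² = Σfx² − (Σfx)²/n = 2041 − 387²/87 = 319.5172
Sample variance = 319.5172 / 86 = 3.7153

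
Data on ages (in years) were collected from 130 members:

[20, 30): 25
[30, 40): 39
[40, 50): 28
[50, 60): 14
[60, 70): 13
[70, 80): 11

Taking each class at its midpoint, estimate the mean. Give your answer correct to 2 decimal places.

Midpoints: 25, 35, 45, 55, 65, 75
Σfm = 25×25 + 39×35 + 28×45 + 14×55 + 13×65 + 11×75 = 5690
n = Σf = 130
Mean = 5690 / 130 = 43.7692

43.77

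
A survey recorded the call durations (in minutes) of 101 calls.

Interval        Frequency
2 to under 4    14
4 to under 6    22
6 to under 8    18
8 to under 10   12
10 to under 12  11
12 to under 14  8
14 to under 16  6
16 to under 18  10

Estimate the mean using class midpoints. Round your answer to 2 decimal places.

8.62

Midpoints: 3, 5, 7, 9, 11, 13, 15, 17
Σfm = 14×3 + 22×5 + 18×7 + 12×9 + 11×11 + 8×13 + 6×15 + 10×17 = 871
n = Σf = 101
Mean = 871 / 101 = 8.6238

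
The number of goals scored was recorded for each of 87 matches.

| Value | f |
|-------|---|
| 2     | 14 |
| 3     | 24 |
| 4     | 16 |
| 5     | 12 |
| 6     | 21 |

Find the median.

4

Cumulative frequencies: 14, 38, 54, 66, 87
n = 87, so the median is the value in position (n+1)/2 = 44.
Position 44 falls at value 4.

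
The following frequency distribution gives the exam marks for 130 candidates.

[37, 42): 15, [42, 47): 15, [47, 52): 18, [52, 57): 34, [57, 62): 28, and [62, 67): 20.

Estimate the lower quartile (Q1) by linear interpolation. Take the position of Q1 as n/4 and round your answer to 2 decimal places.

47.69

Cumulative frequencies: 15, 30, 48, 82, 110, 130
n = 130; position = n/4 = 32.5.
This falls in the class [47, 52): L = 47, F = 30, f = 18, h = 5.
Lower quartile ≈ 47 + ((32.5 − 30) / 18) × 5 = 47.6944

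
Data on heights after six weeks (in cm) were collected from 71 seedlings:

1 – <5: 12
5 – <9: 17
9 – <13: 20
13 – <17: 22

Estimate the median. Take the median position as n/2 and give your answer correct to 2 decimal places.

Cumulative frequencies: 12, 29, 49, 71
n = 71; position = n/2 = 35.5.
This falls in the class 9 – <13: L = 9, F = 29, f = 20, h = 4.
Median ≈ 9 + ((35.5 − 29) / 20) × 4 = 10.3000

10.30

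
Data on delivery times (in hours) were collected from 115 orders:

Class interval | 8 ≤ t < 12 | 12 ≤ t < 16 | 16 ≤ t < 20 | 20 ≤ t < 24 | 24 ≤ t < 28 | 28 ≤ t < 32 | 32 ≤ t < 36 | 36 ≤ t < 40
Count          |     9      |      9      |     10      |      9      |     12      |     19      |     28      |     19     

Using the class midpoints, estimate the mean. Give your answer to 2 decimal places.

27.39

Midpoints: 10, 14, 18, 22, 26, 30, 34, 38
Σfm = 9×10 + 9×14 + 10×18 + 9×22 + 12×26 + 19×30 + 28×34 + 19×38 = 3150
n = Σf = 115
Mean = 3150 / 115 = 27.3913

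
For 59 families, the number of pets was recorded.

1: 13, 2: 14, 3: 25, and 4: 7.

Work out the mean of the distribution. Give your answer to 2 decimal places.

2.44

Values: 1, 2, 3, 4
Σfx = 13×1 + 14×2 + 25×3 + 7×4 = 144
n = Σf = 59
Mean = 144 / 59 = 2.4407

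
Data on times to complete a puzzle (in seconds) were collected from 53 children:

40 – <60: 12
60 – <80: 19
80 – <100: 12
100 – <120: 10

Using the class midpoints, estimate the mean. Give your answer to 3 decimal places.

77.547

Midpoints: 50, 70, 90, 110
Σfm = 12×50 + 19×70 + 12×90 + 10×110 = 4110
n = Σf = 53
Mean = 4110 / 53 = 77.5472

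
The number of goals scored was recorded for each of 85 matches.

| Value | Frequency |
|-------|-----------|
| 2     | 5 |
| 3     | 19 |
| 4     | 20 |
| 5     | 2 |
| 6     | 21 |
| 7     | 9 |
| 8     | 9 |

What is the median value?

4

Cumulative frequencies: 5, 24, 44, 46, 67, 76, 85
n = 85, so the median is the value in position (n+1)/2 = 43.
Position 43 falls at value 4.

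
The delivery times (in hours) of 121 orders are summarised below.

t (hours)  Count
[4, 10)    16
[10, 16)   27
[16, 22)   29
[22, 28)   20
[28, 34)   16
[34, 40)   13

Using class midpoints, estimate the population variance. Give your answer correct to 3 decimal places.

84.358

Midpoints: 7, 13, 19, 25, 31, 37
n = 121, Σfm = 2491, mean = 20.5868
Σfm² = 61489
Σf(m − x̄)² = Σfm² − (Σfm)²/n = 61489 − 2491²/121 = 10207.3388
Population variance = 10207.3388 / 121 = 84.3582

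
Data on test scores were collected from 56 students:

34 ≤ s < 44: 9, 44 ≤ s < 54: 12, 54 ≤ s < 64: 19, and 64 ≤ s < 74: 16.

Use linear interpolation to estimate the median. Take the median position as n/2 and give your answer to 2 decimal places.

Cumulative frequencies: 9, 21, 40, 56
n = 56; position = n/2 = 28.
This falls in the class 54 ≤ s < 64: L = 54, F = 21, f = 19, h = 10.
Median ≈ 54 + ((28 − 21) / 19) × 10 = 57.6842

57.68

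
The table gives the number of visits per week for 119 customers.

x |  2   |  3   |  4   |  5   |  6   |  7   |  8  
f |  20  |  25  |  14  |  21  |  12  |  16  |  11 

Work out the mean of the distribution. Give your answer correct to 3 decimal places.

Values: 2, 3, 4, 5, 6, 7, 8
Σfx = 20×2 + 25×3 + 14×4 + 21×5 + 12×6 + 16×7 + 11×8 = 548
n = Σf = 119
Mean = 548 / 119 = 4.6050

4.605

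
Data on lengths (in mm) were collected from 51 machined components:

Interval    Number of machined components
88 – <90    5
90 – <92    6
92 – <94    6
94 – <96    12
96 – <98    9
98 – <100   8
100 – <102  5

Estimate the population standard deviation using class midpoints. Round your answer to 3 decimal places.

Midpoints: 89, 91, 93, 95, 97, 99, 101
n = 51, Σfm = 4859, mean = 95.2745
Σfm² = 463579
Σf(m − x̄)² = Σfm² − (Σfm)²/n = 463579 − 4859²/51 = 640.1569
Population variance = 640.1569 / 51 = 12.5521
Standard deviation = √12.5521 = 3.5429

3.543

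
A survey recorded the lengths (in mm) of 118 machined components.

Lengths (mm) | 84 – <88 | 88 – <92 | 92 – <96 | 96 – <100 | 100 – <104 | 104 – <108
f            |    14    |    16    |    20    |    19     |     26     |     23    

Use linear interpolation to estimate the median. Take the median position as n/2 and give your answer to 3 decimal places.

Cumulative frequencies: 14, 30, 50, 69, 95, 118
n = 118; position = n/2 = 59.
This falls in the class 96 – <100: L = 96, F = 50, f = 19, h = 4.
Median ≈ 96 + ((59 − 50) / 19) × 4 = 97.8947

97.895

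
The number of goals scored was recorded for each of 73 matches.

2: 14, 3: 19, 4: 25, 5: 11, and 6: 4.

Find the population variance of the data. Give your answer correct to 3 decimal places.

Values: 2, 3, 4, 5, 6
n = 73, Σfx = 264, mean = 3.6164
Σfx² = 1046
Σf(x − x̄)² = Σfx² − (Σfx)²/n = 1046 − 264²/73 = 91.2603
Population variance = 91.2603 / 73 = 1.2501

1.250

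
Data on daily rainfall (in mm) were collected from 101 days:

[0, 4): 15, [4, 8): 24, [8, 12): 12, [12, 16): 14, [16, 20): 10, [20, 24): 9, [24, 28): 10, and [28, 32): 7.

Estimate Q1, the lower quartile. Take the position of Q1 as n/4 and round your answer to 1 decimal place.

5.7

Cumulative frequencies: 15, 39, 51, 65, 75, 84, 94, 101
n = 101; position = n/4 = 25.25.
This falls in the class [4, 8): L = 4, F = 15, f = 24, h = 4.
Lower quartile ≈ 4 + ((25.25 − 15) / 24) × 4 = 5.7083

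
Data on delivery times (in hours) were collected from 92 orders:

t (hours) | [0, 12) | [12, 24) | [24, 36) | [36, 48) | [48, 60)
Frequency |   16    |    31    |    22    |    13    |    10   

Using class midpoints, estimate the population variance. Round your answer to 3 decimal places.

Midpoints: 6, 18, 30, 42, 54
n = 92, Σfm = 2400, mean = 26.0870
Σfm² = 82512
Σf(m − x̄)² = Σfm² − (Σfm)²/n = 82512 − 2400²/92 = 19903.3043
Population variance = 19903.3043 / 92 = 216.3403

216.340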